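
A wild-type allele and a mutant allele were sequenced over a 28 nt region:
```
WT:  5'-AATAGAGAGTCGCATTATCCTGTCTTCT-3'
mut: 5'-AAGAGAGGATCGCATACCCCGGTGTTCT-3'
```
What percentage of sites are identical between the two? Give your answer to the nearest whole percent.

8 positions differ (3, 8, 9, 16, 17, 18, 21, 24), so 20 of 28 match: 20/28 = 71.43%.

71%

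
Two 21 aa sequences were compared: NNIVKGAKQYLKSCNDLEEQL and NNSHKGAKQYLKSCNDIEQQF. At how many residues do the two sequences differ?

Mismatches (1-based): residue 3: I→S; residue 4: V→H; residue 17: L→I; residue 19: E→Q; residue 21: L→F.

5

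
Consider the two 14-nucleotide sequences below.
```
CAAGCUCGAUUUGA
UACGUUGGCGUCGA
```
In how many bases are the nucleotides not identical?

7

The sequences differ at bases 1, 3, 5, 7, 9, 10, 12 (1-based) — 7 in total.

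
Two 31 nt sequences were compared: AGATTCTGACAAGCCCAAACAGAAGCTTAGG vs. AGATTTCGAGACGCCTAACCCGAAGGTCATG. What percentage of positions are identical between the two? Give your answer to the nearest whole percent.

68%

10 positions differ (6, 7, 10, 12, 16, 19, 21, 26, 28, 30), so 21 of 31 match: 21/31 = 67.74%.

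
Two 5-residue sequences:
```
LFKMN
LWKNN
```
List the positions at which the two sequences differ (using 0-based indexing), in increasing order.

Scanning 0-based: 1: F/W; 3: M/N.

1, 3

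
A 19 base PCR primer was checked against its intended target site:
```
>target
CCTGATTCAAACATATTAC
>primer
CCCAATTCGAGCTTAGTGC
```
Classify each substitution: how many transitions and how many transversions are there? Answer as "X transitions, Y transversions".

5 transitions, 2 transversions

Mismatches (1-based):
site 3: T→C (pyrimidine→pyrimidine, transition)
site 4: G→A (purine→purine, transition)
site 9: A→G (purine→purine, transition)
site 11: A→G (purine→purine, transition)
site 13: A→T (purine→pyrimidine, transversion)
site 16: T→G (pyrimidine→purine, transversion)
site 18: A→G (purine→purine, transition)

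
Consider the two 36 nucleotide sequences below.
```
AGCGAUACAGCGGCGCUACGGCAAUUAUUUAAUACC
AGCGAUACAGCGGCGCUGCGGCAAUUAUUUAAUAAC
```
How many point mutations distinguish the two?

Mismatches (1-based): position 18: A→G; position 35: C→A.

2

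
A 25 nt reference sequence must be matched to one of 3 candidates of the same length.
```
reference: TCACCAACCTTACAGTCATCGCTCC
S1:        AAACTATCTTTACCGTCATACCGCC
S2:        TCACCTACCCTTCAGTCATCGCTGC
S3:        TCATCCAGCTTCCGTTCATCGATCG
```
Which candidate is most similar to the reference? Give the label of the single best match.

S2

Hamming distances to reference — S1: 9; S2: 4; S3: 8.
Smallest is S2 with 4 mismatches.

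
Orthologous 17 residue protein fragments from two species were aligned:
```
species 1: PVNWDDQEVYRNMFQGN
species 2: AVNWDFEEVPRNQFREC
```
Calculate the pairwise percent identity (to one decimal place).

Mismatches at positions 1, 6, 7, 10, 13, 15, 16, 17 (1-based): 8 of 17.
Identical positions: 9/17 = 52.94% → 52.9%.

52.9%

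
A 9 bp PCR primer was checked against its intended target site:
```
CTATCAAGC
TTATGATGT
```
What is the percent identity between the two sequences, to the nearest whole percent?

Mismatches at positions 1, 5, 7, 9 (1-based): 4 of 9.
Identical positions: 5/9 = 55.56% → 56%.

56%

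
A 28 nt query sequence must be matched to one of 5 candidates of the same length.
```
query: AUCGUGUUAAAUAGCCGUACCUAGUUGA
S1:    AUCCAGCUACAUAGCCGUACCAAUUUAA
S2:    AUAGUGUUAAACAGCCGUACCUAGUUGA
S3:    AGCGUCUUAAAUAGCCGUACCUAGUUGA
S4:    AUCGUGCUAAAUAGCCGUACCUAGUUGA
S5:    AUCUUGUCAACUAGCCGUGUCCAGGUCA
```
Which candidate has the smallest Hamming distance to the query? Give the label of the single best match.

Hamming distances to query — S1: 7; S2: 2; S3: 2; S4: 1; S5: 8.
Smallest is S4 with 1 mismatch.

S4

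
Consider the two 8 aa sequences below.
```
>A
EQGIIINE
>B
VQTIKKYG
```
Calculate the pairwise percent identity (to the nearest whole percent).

25%

Mismatches at positions 1, 3, 5, 6, 7, 8 (1-based): 6 of 8.
Identical positions: 2/8 = 25% → 25%.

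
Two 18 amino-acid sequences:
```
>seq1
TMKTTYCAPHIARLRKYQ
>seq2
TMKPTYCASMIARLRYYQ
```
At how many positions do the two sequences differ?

4

Mismatches (1-based): position 4: T→P; position 9: P→S; position 10: H→M; position 16: K→Y.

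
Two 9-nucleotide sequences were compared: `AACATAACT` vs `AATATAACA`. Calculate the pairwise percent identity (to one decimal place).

2 positions differ (3, 9), so 7 of 9 match: 7/9 = 77.78%.

77.8%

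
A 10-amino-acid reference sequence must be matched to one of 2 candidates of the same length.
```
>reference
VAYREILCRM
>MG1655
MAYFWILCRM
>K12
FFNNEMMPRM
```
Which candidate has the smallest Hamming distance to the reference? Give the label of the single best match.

Hamming distances to reference — MG1655: 3; K12: 7.
Smallest is MG1655 with 3 mismatches.

MG1655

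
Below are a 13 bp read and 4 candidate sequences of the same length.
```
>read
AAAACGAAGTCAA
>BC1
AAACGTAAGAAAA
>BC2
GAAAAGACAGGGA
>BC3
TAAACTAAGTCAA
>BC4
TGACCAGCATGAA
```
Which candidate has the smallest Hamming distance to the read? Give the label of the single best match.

BC3

BC1 differs at 5 positions; BC2 differs at 7 positions; BC3 differs at 2 positions; BC4 differs at 8 positions. The closest is BC3.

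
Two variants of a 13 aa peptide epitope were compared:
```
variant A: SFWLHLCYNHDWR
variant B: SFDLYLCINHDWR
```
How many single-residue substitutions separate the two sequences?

The sequences differ at residues 3, 5, 8 (1-based) — 3 in total.

3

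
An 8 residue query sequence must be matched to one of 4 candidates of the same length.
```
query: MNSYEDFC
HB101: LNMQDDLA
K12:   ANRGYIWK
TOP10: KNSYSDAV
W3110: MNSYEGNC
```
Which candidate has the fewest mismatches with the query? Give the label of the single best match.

HB101 differs at 6 positions; K12 differs at 7 positions; TOP10 differs at 4 positions; W3110 differs at 2 positions. The closest is W3110.

W3110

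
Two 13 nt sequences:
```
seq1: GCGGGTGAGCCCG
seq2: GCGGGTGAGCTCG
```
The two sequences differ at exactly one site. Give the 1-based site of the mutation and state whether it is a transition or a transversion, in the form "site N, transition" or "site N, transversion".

site 11, transition

Site 11 changes C→T. C is a pyrimidine and T is a pyrimidine, so this is a transition.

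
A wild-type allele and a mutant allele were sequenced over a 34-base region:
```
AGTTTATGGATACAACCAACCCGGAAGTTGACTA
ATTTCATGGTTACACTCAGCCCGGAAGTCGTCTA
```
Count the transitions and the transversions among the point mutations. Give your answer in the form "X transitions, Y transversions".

4 transitions, 4 transversions

Transitions (purine↔purine or pyrimidine↔pyrimidine): 5 T→C, 16 C→T, 19 A→G, 29 T→C.
Transversions (purine↔pyrimidine): 2 G→T, 10 A→T, 15 A→C, 31 A→T.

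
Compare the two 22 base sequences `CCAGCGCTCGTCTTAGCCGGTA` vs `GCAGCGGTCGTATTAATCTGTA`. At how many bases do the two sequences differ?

6

Mismatches (1-based): base 1: C→G; base 7: C→G; base 12: C→A; base 16: G→A; base 17: C→T; base 19: G→T.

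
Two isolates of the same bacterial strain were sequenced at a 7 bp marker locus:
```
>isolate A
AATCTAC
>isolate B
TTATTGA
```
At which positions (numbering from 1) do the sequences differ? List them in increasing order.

Scanning 1-based: 1: A/T; 2: A/T; 3: T/A; 4: C/T; 6: A/G; 7: C/A.

1, 2, 3, 4, 6, 7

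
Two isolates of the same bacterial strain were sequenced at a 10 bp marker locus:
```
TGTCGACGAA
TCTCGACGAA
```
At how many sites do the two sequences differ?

1

Mismatches (1-based): site 2: G→C.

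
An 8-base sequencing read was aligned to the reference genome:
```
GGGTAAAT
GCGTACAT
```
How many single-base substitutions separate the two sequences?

2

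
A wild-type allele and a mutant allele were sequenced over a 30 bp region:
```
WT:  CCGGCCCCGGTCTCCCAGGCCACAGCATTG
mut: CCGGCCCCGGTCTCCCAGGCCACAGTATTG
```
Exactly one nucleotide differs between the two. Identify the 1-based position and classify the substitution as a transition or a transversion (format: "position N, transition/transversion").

position 26, transition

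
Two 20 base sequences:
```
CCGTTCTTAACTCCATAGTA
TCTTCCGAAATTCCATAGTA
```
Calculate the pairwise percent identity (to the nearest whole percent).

70%

6 positions differ (1, 3, 5, 7, 8, 11), so 14 of 20 match: 14/20 = 70%.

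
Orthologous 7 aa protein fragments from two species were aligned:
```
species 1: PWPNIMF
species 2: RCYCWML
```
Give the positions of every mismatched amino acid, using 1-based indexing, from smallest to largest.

1, 2, 3, 4, 5, 7

Differences at position 1 (P→R), position 2 (W→C), position 3 (P→Y), position 4 (N→C), position 5 (I→W), position 7 (F→L).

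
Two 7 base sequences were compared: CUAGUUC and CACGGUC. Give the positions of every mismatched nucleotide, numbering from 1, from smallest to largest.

2, 3, 5

Scanning 1-based: 2: U/A; 3: A/C; 5: U/G.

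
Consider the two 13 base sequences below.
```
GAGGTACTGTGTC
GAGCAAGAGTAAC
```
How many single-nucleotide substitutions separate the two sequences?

The sequences differ at positions 4, 5, 7, 8, 11, 12 (1-based) — 6 in total.

6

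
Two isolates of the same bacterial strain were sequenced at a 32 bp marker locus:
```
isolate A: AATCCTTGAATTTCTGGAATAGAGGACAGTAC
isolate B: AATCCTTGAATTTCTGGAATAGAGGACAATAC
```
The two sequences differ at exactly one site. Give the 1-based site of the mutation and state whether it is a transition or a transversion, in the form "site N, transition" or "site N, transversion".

site 29, transition

Site 29 changes G→A. G is a purine and A is a purine, so this is a transition.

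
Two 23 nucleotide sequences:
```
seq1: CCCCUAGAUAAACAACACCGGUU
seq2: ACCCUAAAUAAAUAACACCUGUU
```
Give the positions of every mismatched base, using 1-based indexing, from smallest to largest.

1, 7, 13, 20

Differences at position 1 (C→A), position 7 (G→A), position 13 (C→U), position 20 (G→U).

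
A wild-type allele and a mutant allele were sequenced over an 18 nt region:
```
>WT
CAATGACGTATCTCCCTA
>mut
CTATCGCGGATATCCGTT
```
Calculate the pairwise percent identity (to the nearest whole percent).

Mismatches at positions 2, 5, 6, 9, 12, 16, 18 (1-based): 7 of 18.
Identical positions: 11/18 = 61.11% → 61%.

61%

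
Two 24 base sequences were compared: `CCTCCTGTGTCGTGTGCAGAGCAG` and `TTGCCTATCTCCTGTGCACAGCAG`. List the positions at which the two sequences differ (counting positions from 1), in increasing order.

Differences at position 1 (C→T), position 2 (C→T), position 3 (T→G), position 7 (G→A), position 9 (G→C), position 12 (G→C), position 19 (G→C).

1, 2, 3, 7, 9, 12, 19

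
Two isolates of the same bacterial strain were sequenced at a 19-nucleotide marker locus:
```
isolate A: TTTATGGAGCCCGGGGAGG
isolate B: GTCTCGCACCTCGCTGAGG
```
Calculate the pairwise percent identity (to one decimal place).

9 positions differ (1, 3, 4, 5, 7, 9, 11, 14, 15), so 10 of 19 match: 10/19 = 52.63%.

52.6%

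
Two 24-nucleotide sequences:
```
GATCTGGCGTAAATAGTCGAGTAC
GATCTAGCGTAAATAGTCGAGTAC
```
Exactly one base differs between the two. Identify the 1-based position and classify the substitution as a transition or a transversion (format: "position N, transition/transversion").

The sequences differ only at position 6: G→A (purine→purine), a transition.

position 6, transition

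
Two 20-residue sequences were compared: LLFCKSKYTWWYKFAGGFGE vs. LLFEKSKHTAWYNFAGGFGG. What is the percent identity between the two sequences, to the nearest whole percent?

75%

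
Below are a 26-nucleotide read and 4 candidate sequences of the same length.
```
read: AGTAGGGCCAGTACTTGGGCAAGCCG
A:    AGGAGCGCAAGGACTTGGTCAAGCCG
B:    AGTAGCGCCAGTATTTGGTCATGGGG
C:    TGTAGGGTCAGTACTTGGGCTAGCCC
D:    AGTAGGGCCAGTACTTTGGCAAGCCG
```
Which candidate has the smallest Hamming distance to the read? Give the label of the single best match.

A differs at 5 positions; B differs at 6 positions; C differs at 4 positions; D differs at 1 position. The closest is D.

D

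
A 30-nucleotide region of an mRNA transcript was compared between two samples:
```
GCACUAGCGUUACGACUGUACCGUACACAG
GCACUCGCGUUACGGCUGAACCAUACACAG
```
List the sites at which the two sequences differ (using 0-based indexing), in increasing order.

5, 14, 18, 22

Scanning 0-based: 5: A/C; 14: A/G; 18: U/A; 22: G/A.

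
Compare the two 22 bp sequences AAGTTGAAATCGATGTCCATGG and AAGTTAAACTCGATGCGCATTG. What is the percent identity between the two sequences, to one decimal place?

5 positions differ (6, 9, 16, 17, 21), so 17 of 22 match: 17/22 = 77.27%.

77.3%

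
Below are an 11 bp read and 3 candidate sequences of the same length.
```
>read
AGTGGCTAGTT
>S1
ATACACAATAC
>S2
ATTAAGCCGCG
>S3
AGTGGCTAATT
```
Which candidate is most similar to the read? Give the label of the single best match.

S1 differs at 8 positions; S2 differs at 8 positions; S3 differs at 1 position. The closest is S3.

S3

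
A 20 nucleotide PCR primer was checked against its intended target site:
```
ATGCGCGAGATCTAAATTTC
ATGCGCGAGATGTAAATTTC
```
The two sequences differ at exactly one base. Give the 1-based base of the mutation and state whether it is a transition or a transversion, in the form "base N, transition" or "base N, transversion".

base 12, transversion

Base 12 changes C→G. C is a pyrimidine and G is a purine, so this is a transversion.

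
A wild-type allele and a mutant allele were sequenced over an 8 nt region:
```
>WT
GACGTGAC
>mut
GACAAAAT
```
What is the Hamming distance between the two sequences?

4

Mismatches (1-based): base 4: G→A; base 5: T→A; base 6: G→A; base 8: C→T.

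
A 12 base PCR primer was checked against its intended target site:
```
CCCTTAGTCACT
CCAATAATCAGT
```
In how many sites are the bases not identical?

4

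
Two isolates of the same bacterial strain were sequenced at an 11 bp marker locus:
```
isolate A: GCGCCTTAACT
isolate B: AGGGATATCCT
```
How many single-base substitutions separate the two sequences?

7

The sequences differ at bases 1, 2, 4, 5, 7, 8, 9 (1-based) — 7 in total.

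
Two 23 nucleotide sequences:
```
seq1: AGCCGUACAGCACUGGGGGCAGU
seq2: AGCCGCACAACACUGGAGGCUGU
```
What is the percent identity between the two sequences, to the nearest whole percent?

83%

4 positions differ (6, 10, 17, 21), so 19 of 23 match: 19/23 = 82.61%.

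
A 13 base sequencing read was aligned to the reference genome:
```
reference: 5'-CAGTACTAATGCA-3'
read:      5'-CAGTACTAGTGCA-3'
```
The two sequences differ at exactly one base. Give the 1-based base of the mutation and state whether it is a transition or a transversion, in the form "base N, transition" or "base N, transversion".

base 9, transition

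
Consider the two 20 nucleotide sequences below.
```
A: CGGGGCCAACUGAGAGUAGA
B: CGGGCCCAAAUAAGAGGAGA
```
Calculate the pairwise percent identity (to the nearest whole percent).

80%

Mismatches at positions 5, 10, 12, 17 (1-based): 4 of 20.
Identical positions: 16/20 = 80% → 80%.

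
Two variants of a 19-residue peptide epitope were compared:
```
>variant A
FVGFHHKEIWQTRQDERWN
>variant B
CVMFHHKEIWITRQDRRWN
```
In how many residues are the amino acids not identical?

Comparing position by position, 4 residues differ: 1 (F/C), 3 (G/M), 11 (Q/I), 16 (E/R).

4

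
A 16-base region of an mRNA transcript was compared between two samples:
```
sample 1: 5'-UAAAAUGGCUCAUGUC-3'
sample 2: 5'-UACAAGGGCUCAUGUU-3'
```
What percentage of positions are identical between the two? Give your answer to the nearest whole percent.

81%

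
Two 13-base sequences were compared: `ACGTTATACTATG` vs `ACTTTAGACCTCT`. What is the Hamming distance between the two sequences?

6

The sequences differ at sites 3, 7, 10, 11, 12, 13 (1-based) — 6 in total.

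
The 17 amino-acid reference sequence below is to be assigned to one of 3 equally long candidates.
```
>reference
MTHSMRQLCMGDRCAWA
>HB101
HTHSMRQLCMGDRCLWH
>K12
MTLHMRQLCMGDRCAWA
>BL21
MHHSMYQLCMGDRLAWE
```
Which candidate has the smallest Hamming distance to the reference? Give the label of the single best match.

K12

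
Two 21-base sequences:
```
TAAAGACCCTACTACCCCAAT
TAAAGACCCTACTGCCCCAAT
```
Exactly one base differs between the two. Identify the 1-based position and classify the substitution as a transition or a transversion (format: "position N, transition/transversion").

position 14, transition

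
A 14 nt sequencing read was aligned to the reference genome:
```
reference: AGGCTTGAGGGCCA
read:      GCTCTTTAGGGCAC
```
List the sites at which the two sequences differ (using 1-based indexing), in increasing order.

1, 2, 3, 7, 13, 14

Scanning 1-based: 1: A/G; 2: G/C; 3: G/T; 7: G/T; 13: C/A; 14: A/C.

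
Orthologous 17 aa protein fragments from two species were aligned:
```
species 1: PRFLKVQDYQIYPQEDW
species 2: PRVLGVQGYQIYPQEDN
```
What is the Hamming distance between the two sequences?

Comparing position by position, 4 residues differ: 3 (F/V), 5 (K/G), 8 (D/G), 17 (W/N).

4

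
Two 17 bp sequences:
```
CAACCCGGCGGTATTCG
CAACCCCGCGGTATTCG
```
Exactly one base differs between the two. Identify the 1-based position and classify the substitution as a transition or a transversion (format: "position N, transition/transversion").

position 7, transversion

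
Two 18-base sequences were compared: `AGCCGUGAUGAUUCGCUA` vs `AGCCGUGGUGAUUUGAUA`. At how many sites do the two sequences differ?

Mismatches (1-based): site 8: A→G; site 14: C→U; site 16: C→A.

3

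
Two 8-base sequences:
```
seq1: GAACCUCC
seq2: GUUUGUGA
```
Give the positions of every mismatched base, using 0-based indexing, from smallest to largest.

Differences at position 1 (A→U), position 2 (A→U), position 3 (C→U), position 4 (C→G), position 6 (C→G), position 7 (C→A).

1, 2, 3, 4, 6, 7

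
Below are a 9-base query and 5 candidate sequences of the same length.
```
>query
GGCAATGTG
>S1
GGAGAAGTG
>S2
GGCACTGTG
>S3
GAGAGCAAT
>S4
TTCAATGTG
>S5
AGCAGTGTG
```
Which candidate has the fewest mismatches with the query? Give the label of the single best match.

S1 differs at 3 sites; S2 differs at 1 site; S3 differs at 7 sites; S4 differs at 2 sites; S5 differs at 2 sites. The closest is S2.

S2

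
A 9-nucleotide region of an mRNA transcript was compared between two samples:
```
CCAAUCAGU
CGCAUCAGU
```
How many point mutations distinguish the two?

Mismatches (1-based): base 2: C→G; base 3: A→C.

2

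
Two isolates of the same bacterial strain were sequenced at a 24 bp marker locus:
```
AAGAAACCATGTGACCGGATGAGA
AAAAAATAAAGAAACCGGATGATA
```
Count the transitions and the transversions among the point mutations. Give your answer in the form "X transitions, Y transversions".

3 transitions, 4 transversions

Mismatches (1-based):
base 3: G→A (purine→purine, transition)
base 7: C→T (pyrimidine→pyrimidine, transition)
base 8: C→A (pyrimidine→purine, transversion)
base 10: T→A (pyrimidine→purine, transversion)
base 12: T→A (pyrimidine→purine, transversion)
base 13: G→A (purine→purine, transition)
base 23: G→T (purine→pyrimidine, transversion)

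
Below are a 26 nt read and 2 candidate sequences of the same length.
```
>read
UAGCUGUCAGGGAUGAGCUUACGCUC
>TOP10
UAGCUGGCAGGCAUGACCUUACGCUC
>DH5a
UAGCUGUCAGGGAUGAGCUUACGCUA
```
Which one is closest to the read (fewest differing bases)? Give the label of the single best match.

TOP10 differs at 3 bases; DH5a differs at 1 base. The closest is DH5a.

DH5a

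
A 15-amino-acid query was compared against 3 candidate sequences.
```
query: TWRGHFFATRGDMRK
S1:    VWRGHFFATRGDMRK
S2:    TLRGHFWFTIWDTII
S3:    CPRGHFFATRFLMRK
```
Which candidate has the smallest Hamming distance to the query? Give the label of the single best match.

S1 differs at 1 residue; S2 differs at 8 residues; S3 differs at 4 residues. The closest is S1.

S1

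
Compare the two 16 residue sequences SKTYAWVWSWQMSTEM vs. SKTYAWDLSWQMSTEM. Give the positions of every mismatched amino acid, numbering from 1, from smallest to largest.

7, 8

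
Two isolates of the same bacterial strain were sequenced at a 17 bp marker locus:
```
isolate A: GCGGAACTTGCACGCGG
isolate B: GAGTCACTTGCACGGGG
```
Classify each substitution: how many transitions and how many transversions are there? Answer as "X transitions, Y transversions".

Transitions (purine↔purine or pyrimidine↔pyrimidine): none.
Transversions (purine↔pyrimidine): 2 C→A, 4 G→T, 5 A→C, 15 C→G.

0 transitions, 4 transversions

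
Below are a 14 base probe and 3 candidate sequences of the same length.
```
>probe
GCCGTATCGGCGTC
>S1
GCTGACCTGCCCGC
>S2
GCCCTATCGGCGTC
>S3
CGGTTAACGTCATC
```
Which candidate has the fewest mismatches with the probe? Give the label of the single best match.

S2

S1 differs at 8 positions; S2 differs at 1 position; S3 differs at 7 positions. The closest is S2.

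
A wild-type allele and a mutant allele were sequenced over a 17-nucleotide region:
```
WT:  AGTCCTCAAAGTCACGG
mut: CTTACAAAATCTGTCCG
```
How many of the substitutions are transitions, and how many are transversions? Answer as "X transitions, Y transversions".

0 transitions, 10 transversions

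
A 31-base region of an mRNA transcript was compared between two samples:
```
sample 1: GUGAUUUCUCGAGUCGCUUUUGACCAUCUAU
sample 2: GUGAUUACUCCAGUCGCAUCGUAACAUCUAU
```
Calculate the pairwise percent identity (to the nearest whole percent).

77%

7 positions differ (7, 11, 18, 20, 21, 22, 24), so 24 of 31 match: 24/31 = 77.42%.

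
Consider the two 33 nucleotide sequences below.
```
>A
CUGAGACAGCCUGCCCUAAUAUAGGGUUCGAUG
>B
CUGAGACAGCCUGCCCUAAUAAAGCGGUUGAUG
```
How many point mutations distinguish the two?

4

The sequences differ at sites 22, 25, 27, 29 (1-based) — 4 in total.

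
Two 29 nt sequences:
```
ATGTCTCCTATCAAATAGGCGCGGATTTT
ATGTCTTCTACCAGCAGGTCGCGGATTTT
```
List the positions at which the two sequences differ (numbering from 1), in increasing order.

7, 11, 14, 15, 16, 17, 19

Differences at position 7 (C→T), position 11 (T→C), position 14 (A→G), position 15 (A→C), position 16 (T→A), position 17 (A→G), position 19 (G→T).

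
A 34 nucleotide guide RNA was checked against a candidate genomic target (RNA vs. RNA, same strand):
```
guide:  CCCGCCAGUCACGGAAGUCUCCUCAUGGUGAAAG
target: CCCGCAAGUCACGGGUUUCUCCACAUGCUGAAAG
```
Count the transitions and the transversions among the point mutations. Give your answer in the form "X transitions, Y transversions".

Mismatches (1-based):
base 6: C→A (pyrimidine→purine, transversion)
base 15: A→G (purine→purine, transition)
base 16: A→U (purine→pyrimidine, transversion)
base 17: G→U (purine→pyrimidine, transversion)
base 23: U→A (pyrimidine→purine, transversion)
base 28: G→C (purine→pyrimidine, transversion)

1 transition, 5 transversions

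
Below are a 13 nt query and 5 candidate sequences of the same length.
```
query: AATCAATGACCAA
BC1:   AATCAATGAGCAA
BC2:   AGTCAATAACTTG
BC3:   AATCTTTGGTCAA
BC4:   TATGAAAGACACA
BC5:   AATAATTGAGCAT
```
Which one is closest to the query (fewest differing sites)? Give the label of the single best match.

BC1

Hamming distances to query — BC1: 1; BC2: 5; BC3: 4; BC4: 5; BC5: 4.
Smallest is BC1 with 1 mismatch.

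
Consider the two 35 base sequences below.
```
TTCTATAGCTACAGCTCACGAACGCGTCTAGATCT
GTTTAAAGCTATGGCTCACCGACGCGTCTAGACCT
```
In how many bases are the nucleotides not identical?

8

The sequences differ at bases 1, 3, 6, 12, 13, 20, 21, 33 (1-based) — 8 in total.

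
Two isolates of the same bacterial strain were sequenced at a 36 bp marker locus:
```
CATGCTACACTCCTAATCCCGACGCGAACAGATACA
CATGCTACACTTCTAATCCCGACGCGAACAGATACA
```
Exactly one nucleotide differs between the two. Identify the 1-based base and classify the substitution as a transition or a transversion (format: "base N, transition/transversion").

Base 12 changes C→T. C is a pyrimidine and T is a pyrimidine, so this is a transition.

base 12, transition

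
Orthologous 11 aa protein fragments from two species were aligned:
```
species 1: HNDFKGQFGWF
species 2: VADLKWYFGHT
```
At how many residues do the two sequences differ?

Mismatches (1-based): residue 1: H→V; residue 2: N→A; residue 4: F→L; residue 6: G→W; residue 7: Q→Y; residue 10: W→H; residue 11: F→T.

7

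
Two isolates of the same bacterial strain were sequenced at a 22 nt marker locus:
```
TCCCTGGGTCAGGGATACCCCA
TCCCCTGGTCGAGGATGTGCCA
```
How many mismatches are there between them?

7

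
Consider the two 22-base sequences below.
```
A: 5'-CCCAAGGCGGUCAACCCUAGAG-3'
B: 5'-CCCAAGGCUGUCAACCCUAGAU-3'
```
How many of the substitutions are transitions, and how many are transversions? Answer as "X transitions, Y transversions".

0 transitions, 2 transversions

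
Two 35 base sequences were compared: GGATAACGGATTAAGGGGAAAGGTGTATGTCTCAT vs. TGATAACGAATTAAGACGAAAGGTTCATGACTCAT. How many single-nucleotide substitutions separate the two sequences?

7

The sequences differ at bases 1, 9, 16, 17, 25, 26, 30 (1-based) — 7 in total.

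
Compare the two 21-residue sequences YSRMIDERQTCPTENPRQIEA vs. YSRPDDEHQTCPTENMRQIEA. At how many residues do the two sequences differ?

4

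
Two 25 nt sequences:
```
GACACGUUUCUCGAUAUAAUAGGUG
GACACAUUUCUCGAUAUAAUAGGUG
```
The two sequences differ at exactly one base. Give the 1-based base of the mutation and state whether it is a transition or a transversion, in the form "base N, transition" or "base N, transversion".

Base 6 changes G→A. G is a purine and A is a purine, so this is a transition.

base 6, transition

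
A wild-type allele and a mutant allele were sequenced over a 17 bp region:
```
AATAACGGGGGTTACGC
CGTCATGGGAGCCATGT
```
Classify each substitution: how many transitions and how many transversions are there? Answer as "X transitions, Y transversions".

Mismatches (1-based):
base 1: A→C (purine→pyrimidine, transversion)
base 2: A→G (purine→purine, transition)
base 4: A→C (purine→pyrimidine, transversion)
base 6: C→T (pyrimidine→pyrimidine, transition)
base 10: G→A (purine→purine, transition)
base 12: T→C (pyrimidine→pyrimidine, transition)
base 13: T→C (pyrimidine→pyrimidine, transition)
base 15: C→T (pyrimidine→pyrimidine, transition)
base 17: C→T (pyrimidine→pyrimidine, transition)

7 transitions, 2 transversions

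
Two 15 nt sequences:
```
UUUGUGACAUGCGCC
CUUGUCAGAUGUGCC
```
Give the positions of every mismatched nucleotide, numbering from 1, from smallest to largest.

1, 6, 8, 12

Scanning 1-based: 1: U/C; 6: G/C; 8: C/G; 12: C/U.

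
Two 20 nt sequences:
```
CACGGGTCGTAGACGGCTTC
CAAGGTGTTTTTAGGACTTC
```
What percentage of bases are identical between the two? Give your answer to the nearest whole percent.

55%

Mismatches at positions 3, 6, 7, 8, 9, 11, 12, 14, 16 (1-based): 9 of 20.
Identical positions: 11/20 = 55% → 55%.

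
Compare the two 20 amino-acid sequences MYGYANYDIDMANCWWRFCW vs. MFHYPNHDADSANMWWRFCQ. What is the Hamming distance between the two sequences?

8

Comparing position by position, 8 residues differ: 2 (Y/F), 3 (G/H), 5 (A/P), 7 (Y/H), 9 (I/A), 11 (M/S), 14 (C/M), 20 (W/Q).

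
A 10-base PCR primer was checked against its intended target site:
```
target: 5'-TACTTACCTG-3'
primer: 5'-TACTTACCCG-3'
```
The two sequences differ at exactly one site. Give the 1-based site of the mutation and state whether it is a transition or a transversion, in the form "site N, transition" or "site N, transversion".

site 9, transition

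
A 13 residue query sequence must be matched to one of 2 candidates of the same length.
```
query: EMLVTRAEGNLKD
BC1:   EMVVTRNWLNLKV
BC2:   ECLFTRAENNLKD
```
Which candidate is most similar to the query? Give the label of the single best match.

Hamming distances to query — BC1: 5; BC2: 3.
Smallest is BC2 with 3 mismatches.

BC2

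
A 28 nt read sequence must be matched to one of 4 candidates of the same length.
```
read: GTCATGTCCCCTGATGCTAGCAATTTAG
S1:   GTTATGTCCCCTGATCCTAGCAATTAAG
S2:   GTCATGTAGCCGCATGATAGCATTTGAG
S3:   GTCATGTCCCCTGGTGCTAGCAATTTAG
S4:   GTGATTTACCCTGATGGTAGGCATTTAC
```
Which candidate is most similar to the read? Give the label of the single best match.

S3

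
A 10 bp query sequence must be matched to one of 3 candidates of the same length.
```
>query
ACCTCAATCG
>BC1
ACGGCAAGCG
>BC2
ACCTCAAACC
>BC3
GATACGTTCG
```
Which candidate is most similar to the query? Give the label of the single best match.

BC2

BC1 differs at 3 positions; BC2 differs at 2 positions; BC3 differs at 6 positions. The closest is BC2.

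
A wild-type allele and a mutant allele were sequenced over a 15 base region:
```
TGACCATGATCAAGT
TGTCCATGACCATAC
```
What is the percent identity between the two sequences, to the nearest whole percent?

5 positions differ (3, 10, 13, 14, 15), so 10 of 15 match: 10/15 = 66.67%.

67%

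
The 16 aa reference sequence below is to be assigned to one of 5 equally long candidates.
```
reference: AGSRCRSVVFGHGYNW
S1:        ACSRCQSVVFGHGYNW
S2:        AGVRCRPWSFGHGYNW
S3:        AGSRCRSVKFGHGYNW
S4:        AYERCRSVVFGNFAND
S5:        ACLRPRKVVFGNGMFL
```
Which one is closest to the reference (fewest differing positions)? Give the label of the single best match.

S1 differs at 2 positions; S2 differs at 4 positions; S3 differs at 1 position; S4 differs at 6 positions; S5 differs at 8 positions. The closest is S3.

S3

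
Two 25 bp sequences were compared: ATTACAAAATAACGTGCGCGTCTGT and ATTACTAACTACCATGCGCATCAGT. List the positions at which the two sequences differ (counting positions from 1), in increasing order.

6, 9, 12, 14, 20, 23

Differences at position 6 (A→T), position 9 (A→C), position 12 (A→C), position 14 (G→A), position 20 (G→A), position 23 (T→A).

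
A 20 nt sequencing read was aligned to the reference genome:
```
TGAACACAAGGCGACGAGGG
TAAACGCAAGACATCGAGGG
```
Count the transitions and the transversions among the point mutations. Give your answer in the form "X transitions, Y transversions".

Transitions (purine↔purine or pyrimidine↔pyrimidine): 2 G→A, 6 A→G, 11 G→A, 13 G→A.
Transversions (purine↔pyrimidine): 14 A→T.

4 transitions, 1 transversion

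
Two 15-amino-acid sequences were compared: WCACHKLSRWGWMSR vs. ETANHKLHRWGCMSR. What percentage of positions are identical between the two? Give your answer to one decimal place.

Mismatches at positions 1, 2, 4, 8, 12 (1-based): 5 of 15.
Identical positions: 10/15 = 66.67% → 66.7%.

66.7%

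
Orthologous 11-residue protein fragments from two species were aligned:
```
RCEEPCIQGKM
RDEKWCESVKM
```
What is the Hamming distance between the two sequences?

6

The sequences differ at positions 2, 4, 5, 7, 8, 9 (1-based) — 6 in total.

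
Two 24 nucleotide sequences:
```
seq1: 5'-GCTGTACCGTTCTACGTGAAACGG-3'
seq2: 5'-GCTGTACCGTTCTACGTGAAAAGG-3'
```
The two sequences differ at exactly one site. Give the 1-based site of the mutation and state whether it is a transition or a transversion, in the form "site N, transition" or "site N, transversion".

The sequences differ only at site 22: C→A (pyrimidine→purine), a transversion.

site 22, transversion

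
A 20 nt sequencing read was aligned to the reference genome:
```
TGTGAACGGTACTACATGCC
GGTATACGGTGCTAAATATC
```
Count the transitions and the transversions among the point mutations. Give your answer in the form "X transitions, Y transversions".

4 transitions, 3 transversions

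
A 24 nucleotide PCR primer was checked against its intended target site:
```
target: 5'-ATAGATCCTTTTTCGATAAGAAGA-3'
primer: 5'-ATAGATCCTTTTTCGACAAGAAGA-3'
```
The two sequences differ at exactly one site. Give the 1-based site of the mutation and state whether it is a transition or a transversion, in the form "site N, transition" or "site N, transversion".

The sequences differ only at site 17: T→C (pyrimidine→pyrimidine), a transition.

site 17, transition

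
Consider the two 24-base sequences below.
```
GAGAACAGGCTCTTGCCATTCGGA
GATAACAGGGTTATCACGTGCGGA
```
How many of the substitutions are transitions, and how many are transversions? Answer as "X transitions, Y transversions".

2 transitions, 6 transversions

Transitions (purine↔purine or pyrimidine↔pyrimidine): 12 C→T, 18 A→G.
Transversions (purine↔pyrimidine): 3 G→T, 10 C→G, 13 T→A, 15 G→C, 16 C→A, 20 T→G.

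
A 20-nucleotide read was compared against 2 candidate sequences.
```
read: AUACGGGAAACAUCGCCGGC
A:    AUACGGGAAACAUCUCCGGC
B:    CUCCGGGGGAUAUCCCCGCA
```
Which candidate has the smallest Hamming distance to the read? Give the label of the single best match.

A

Hamming distances to read — A: 1; B: 8.
Smallest is A with 1 mismatch.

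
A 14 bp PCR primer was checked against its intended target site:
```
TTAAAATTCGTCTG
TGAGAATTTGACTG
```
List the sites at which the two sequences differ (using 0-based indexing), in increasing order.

1, 3, 8, 10

Scanning 0-based: 1: T/G; 3: A/G; 8: C/T; 10: T/A.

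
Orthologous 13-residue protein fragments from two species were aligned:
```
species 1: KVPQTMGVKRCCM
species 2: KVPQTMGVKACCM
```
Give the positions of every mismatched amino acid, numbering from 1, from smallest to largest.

Scanning 1-based: 10: R/A.

10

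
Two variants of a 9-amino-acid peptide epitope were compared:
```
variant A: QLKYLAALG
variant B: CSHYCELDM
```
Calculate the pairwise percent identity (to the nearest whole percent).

Mismatches at positions 1, 2, 3, 5, 6, 7, 8, 9 (1-based): 8 of 9.
Identical positions: 1/9 = 11.11% → 11%.

11%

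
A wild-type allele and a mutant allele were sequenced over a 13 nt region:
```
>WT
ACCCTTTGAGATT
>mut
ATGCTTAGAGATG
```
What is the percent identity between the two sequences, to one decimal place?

4 positions differ (2, 3, 7, 13), so 9 of 13 match: 9/13 = 69.23%.

69.2%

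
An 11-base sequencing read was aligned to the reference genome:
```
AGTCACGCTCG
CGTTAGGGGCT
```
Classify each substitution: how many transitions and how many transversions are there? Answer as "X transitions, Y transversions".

1 transition, 5 transversions

Transitions (purine↔purine or pyrimidine↔pyrimidine): 4 C→T.
Transversions (purine↔pyrimidine): 1 A→C, 6 C→G, 8 C→G, 9 T→G, 11 G→T.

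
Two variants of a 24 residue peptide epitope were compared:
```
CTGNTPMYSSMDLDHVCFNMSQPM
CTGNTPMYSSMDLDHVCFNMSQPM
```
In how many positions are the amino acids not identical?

The two sequences are identical at every position.

0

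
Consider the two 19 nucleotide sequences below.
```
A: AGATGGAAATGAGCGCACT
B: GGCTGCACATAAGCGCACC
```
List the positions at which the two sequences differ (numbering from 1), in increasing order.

Scanning 1-based: 1: A/G; 3: A/C; 6: G/C; 8: A/C; 11: G/A; 19: T/C.

1, 3, 6, 8, 11, 19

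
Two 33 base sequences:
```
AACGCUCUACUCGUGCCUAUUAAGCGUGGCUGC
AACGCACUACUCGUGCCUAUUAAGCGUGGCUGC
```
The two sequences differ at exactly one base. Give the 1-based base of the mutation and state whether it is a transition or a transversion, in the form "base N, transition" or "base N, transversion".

base 6, transversion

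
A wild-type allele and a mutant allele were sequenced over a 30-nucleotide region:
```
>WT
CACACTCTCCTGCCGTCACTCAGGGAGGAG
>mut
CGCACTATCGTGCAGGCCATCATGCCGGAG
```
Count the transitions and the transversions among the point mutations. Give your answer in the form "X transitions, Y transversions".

1 transition, 9 transversions

Transitions (purine↔purine or pyrimidine↔pyrimidine): 2 A→G.
Transversions (purine↔pyrimidine): 7 C→A, 10 C→G, 14 C→A, 16 T→G, 18 A→C, 19 C→A, 23 G→T, 25 G→C, 26 A→C.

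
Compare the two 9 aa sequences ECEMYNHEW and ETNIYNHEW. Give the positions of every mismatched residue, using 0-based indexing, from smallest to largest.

Scanning 0-based: 1: C/T; 2: E/N; 3: M/I.

1, 2, 3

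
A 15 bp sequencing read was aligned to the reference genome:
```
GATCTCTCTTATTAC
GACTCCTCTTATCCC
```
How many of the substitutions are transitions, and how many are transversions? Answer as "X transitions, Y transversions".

Transitions (purine↔purine or pyrimidine↔pyrimidine): 3 T→C, 4 C→T, 5 T→C, 13 T→C.
Transversions (purine↔pyrimidine): 14 A→C.

4 transitions, 1 transversion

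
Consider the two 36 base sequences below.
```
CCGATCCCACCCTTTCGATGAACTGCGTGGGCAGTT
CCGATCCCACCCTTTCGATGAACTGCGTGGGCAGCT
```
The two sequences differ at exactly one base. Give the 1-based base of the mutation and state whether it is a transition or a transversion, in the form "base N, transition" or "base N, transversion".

base 35, transition

Base 35 changes T→C. T is a pyrimidine and C is a pyrimidine, so this is a transition.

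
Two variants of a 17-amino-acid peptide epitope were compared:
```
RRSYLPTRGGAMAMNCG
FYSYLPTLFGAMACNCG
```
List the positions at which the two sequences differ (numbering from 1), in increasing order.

Scanning 1-based: 1: R/F; 2: R/Y; 8: R/L; 9: G/F; 14: M/C.

1, 2, 8, 9, 14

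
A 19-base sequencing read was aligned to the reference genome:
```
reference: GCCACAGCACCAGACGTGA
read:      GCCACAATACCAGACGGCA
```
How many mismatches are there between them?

4

The sequences differ at positions 7, 8, 17, 18 (1-based) — 4 in total.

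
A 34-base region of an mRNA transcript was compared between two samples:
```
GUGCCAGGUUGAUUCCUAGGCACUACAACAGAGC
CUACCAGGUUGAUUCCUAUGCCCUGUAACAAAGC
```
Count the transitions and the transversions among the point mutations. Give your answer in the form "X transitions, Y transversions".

4 transitions, 3 transversions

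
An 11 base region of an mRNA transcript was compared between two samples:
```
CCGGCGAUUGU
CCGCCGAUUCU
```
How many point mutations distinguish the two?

The sequences differ at bases 4, 10 (1-based) — 2 in total.

2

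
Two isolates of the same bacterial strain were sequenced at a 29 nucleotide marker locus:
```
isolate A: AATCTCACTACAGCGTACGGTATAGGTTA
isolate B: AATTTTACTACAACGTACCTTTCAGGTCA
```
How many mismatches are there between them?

8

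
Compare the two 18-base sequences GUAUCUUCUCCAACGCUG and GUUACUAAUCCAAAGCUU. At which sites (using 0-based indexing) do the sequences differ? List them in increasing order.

Differences at site 2 (A→U), site 3 (U→A), site 6 (U→A), site 7 (C→A), site 13 (C→A), site 17 (G→U).

2, 3, 6, 7, 13, 17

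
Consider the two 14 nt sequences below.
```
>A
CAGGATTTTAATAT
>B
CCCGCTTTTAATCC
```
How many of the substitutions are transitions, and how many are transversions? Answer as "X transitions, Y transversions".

1 transition, 4 transversions

Transitions (purine↔purine or pyrimidine↔pyrimidine): 14 T→C.
Transversions (purine↔pyrimidine): 2 A→C, 3 G→C, 5 A→C, 13 A→C.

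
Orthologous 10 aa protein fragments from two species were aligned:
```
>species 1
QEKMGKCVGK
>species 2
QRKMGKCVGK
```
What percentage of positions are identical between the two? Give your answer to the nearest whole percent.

1 position differs (2), so 9 of 10 match: 9/10 = 90%.

90%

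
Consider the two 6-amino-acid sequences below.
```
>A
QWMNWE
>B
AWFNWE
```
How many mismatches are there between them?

Mismatches (1-based): residue 1: Q→A; residue 3: M→F.

2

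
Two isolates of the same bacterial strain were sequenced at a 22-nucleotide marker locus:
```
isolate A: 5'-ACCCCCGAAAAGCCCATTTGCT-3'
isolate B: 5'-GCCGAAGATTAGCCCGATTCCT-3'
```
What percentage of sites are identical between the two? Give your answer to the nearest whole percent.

59%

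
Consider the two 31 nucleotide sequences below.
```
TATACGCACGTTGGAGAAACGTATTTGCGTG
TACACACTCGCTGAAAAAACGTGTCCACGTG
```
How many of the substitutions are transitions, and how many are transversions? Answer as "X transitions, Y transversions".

Transitions (purine↔purine or pyrimidine↔pyrimidine): 3 T→C, 6 G→A, 11 T→C, 14 G→A, 16 G→A, 23 A→G, 25 T→C, 26 T→C, 27 G→A.
Transversions (purine↔pyrimidine): 8 A→T.

9 transitions, 1 transversion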